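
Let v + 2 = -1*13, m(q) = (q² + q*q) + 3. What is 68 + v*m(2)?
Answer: -97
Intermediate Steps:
m(q) = 3 + 2*q² (m(q) = (q² + q²) + 3 = 2*q² + 3 = 3 + 2*q²)
v = -15 (v = -2 - 1*13 = -2 - 13 = -15)
68 + v*m(2) = 68 - 15*(3 + 2*2²) = 68 - 15*(3 + 2*4) = 68 - 15*(3 + 8) = 68 - 15*11 = 68 - 165 = -97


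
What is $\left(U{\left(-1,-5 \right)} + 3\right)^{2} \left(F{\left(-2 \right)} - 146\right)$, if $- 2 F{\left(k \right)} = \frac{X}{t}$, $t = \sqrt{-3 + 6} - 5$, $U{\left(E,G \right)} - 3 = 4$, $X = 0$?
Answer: $-14600$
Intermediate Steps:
$U{\left(E,G \right)} = 7$ ($U{\left(E,G \right)} = 3 + 4 = 7$)
$t = -5 + \sqrt{3}$ ($t = \sqrt{3} - 5 = -5 + \sqrt{3} \approx -3.2679$)
$F{\left(k \right)} = 0$ ($F{\left(k \right)} = - \frac{0 \frac{1}{-5 + \sqrt{3}}}{2} = \left(- \frac{1}{2}\right) 0 = 0$)
$\left(U{\left(-1,-5 \right)} + 3\right)^{2} \left(F{\left(-2 \right)} - 146\right) = \left(7 + 3\right)^{2} \left(0 - 146\right) = 10^{2} \left(-146\right) = 100 \left(-146\right) = -14600$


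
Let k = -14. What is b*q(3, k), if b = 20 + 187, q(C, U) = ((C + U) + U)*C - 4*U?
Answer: -3933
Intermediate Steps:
q(C, U) = -4*U + C*(C + 2*U) (q(C, U) = (C + 2*U)*C - 4*U = C*(C + 2*U) - 4*U = -4*U + C*(C + 2*U))
b = 207
b*q(3, k) = 207*(3**2 - 4*(-14) + 2*3*(-14)) = 207*(9 + 56 - 84) = 207*(-19) = -3933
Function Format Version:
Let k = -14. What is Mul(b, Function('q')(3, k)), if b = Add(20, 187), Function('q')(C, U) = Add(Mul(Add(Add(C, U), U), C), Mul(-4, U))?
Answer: -3933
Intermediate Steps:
Function('q')(C, U) = Add(Mul(-4, U), Mul(C, Add(C, Mul(2, U)))) (Function('q')(C, U) = Add(Mul(Add(C, Mul(2, U)), C), Mul(-4, U)) = Add(Mul(C, Add(C, Mul(2, U))), Mul(-4, U)) = Add(Mul(-4, U), Mul(C, Add(C, Mul(2, U)))))
b = 207
Mul(b, Function('q')(3, k)) = Mul(207, Add(Pow(3, 2), Mul(-4, -14), Mul(2, 3, -14))) = Mul(207, Add(9, 56, -84)) = Mul(207, -19) = -3933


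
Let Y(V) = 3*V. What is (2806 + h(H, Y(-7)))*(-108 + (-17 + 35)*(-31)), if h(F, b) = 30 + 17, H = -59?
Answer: -1900098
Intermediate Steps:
h(F, b) = 47
(2806 + h(H, Y(-7)))*(-108 + (-17 + 35)*(-31)) = (2806 + 47)*(-108 + (-17 + 35)*(-31)) = 2853*(-108 + 18*(-31)) = 2853*(-108 - 558) = 2853*(-666) = -1900098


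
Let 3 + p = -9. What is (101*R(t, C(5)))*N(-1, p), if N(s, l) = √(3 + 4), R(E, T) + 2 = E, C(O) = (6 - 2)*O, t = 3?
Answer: 101*√7 ≈ 267.22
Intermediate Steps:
p = -12 (p = -3 - 9 = -12)
C(O) = 4*O
R(E, T) = -2 + E
N(s, l) = √7
(101*R(t, C(5)))*N(-1, p) = (101*(-2 + 3))*√7 = (101*1)*√7 = 101*√7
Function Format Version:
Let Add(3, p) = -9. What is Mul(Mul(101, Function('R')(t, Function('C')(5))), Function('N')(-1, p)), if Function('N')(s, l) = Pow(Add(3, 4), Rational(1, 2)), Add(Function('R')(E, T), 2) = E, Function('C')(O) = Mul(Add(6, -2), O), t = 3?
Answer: Mul(101, Pow(7, Rational(1, 2))) ≈ 267.22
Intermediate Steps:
p = -12 (p = Add(-3, -9) = -12)
Function('C')(O) = Mul(4, O)
Function('R')(E, T) = Add(-2, E)
Function('N')(s, l) = Pow(7, Rational(1, 2))
Mul(Mul(101, Function('R')(t, Function('C')(5))), Function('N')(-1, p)) = Mul(Mul(101, Add(-2, 3)), Pow(7, Rational(1, 2))) = Mul(Mul(101, 1), Pow(7, Rational(1, 2))) = Mul(101, Pow(7, Rational(1, 2)))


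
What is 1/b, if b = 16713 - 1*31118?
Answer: -1/14405 ≈ -6.9420e-5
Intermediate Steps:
b = -14405 (b = 16713 - 31118 = -14405)
1/b = 1/(-14405) = -1/14405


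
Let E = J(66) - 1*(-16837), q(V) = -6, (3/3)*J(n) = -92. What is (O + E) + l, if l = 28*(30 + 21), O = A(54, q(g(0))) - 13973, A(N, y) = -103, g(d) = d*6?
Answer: 4097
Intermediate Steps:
g(d) = 6*d
J(n) = -92
E = 16745 (E = -92 - 1*(-16837) = -92 + 16837 = 16745)
O = -14076 (O = -103 - 13973 = -14076)
l = 1428 (l = 28*51 = 1428)
(O + E) + l = (-14076 + 16745) + 1428 = 2669 + 1428 = 4097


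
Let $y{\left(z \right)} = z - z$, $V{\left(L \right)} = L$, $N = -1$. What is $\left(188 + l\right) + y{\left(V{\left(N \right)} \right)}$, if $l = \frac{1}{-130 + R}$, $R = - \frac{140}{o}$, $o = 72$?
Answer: $\frac{446482}{2375} \approx 187.99$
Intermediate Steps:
$y{\left(z \right)} = 0$
$R = - \frac{35}{18}$ ($R = - \frac{140}{72} = \left(-140\right) \frac{1}{72} = - \frac{35}{18} \approx -1.9444$)
$l = - \frac{18}{2375}$ ($l = \frac{1}{-130 - \frac{35}{18}} = \frac{1}{- \frac{2375}{18}} = - \frac{18}{2375} \approx -0.0075789$)
$\left(188 + l\right) + y{\left(V{\left(N \right)} \right)} = \left(188 - \frac{18}{2375}\right) + 0 = \frac{446482}{2375} + 0 = \frac{446482}{2375}$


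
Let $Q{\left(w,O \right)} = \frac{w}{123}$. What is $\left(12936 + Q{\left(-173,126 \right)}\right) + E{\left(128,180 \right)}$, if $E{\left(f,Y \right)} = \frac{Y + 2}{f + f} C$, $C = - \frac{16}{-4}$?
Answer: $\frac{50921753}{3936} \approx 12937.0$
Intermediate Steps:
$C = 4$ ($C = \left(-16\right) \left(- \frac{1}{4}\right) = 4$)
$Q{\left(w,O \right)} = \frac{w}{123}$ ($Q{\left(w,O \right)} = w \frac{1}{123} = \frac{w}{123}$)
$E{\left(f,Y \right)} = \frac{2 \left(2 + Y\right)}{f}$ ($E{\left(f,Y \right)} = \frac{Y + 2}{f + f} 4 = \frac{2 + Y}{2 f} 4 = \frac{2 \left(2 + Y\right)}{f}$)
$\left(12936 + Q{\left(-173,126 \right)}\right) + E{\left(128,180 \right)} = \left(12936 + \frac{1}{123} \left(-173\right)\right) + \frac{2 \left(2 + 180\right)}{128} = \left(12936 - \frac{173}{123}\right) + 2 \cdot \frac{1}{128} \cdot 182 = \frac{1590955}{123} + \frac{91}{32} = \frac{50921753}{3936}$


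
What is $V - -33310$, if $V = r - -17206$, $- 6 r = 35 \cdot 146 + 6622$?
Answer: $\frac{145682}{3} \approx 48561.0$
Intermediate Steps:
$r = - \frac{5866}{3}$ ($r = - \frac{35 \cdot 146 + 6622}{6} = - \frac{5110 + 6622}{6} = \left(- \frac{1}{6}\right) 11732 = - \frac{5866}{3} \approx -1955.3$)
$V = \frac{45752}{3}$ ($V = - \frac{5866}{3} - -17206 = - \frac{5866}{3} + 17206 = \frac{45752}{3} \approx 15251.0$)
$V - -33310 = \frac{45752}{3} - -33310 = \frac{45752}{3} + 33310 = \frac{145682}{3}$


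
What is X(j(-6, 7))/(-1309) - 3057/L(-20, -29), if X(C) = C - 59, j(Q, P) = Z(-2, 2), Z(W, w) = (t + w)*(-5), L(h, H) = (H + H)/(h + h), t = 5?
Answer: -80029534/37961 ≈ -2108.2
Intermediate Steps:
L(h, H) = H/h (L(h, H) = (2*H)/((2*h)) = (2*H)*(1/(2*h)) = H/h)
Z(W, w) = -25 - 5*w (Z(W, w) = (5 + w)*(-5) = -25 - 5*w)
j(Q, P) = -35 (j(Q, P) = -25 - 5*2 = -25 - 10 = -35)
X(C) = -59 + C
X(j(-6, 7))/(-1309) - 3057/L(-20, -29) = (-59 - 35)/(-1309) - 3057/((-29/(-20))) = -94*(-1/1309) - 3057/((-29*(-1/20))) = 94/1309 - 3057/29/20 = 94/1309 - 3057*20/29 = 94/1309 - 61140/29 = -80029534/37961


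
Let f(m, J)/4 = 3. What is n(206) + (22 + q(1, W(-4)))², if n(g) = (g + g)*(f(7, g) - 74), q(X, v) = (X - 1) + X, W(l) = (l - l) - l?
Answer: -25015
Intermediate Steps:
f(m, J) = 12 (f(m, J) = 4*3 = 12)
W(l) = -l (W(l) = 0 - l = -l)
q(X, v) = -1 + 2*X (q(X, v) = (-1 + X) + X = -1 + 2*X)
n(g) = -124*g (n(g) = (g + g)*(12 - 74) = (2*g)*(-62) = -124*g)
n(206) + (22 + q(1, W(-4)))² = -124*206 + (22 + (-1 + 2*1))² = -25544 + (22 + (-1 + 2))² = -25544 + (22 + 1)² = -25544 + 23² = -25544 + 529 = -25015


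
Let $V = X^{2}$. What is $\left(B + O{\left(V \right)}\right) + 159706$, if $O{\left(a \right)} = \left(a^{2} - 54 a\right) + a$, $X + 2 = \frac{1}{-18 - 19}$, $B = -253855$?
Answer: $- \frac{176826876489}{1874161} \approx -94350.0$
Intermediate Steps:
$X = - \frac{75}{37}$ ($X = -2 + \frac{1}{-18 - 19} = -2 + \frac{1}{-37} = -2 - \frac{1}{37} = - \frac{75}{37} \approx -2.027$)
$V = \frac{5625}{1369}$ ($V = \left(- \frac{75}{37}\right)^{2} = \frac{5625}{1369} \approx 4.1088$)
$O{\left(a \right)} = a^{2} - 53 a$
$\left(B + O{\left(V \right)}\right) + 159706 = \left(-253855 + \frac{5625 \left(-53 + \frac{5625}{1369}\right)}{1369}\right) + 159706 = \left(-253855 + \frac{5625}{1369} \left(- \frac{66932}{1369}\right)\right) + 159706 = \left(-253855 - \frac{376492500}{1874161}\right) + 159706 = - \frac{476141633155}{1874161} + 159706 = - \frac{176826876489}{1874161}$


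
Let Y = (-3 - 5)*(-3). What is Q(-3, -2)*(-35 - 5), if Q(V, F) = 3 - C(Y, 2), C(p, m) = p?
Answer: 840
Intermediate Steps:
Y = 24 (Y = -8*(-3) = 24)
Q(V, F) = -21 (Q(V, F) = 3 - 1*24 = 3 - 24 = -21)
Q(-3, -2)*(-35 - 5) = -21*(-35 - 5) = -21*(-40) = 840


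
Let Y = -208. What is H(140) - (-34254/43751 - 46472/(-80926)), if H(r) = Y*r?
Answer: -51550670861194/1770296713 ≈ -29120.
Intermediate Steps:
H(r) = -208*r
H(140) - (-34254/43751 - 46472/(-80926)) = -208*140 - (-34254/43751 - 46472/(-80926)) = -29120 - (-34254*1/43751 - 46472*(-1/80926)) = -29120 - (-34254/43751 + 23236/40463) = -29120 - 1*(-369421366/1770296713) = -29120 + 369421366/1770296713 = -51550670861194/1770296713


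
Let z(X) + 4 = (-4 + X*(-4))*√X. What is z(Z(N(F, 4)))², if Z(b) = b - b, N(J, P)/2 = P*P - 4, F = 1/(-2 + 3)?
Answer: 16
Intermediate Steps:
F = 1 (F = 1/1 = 1)
N(J, P) = -8 + 2*P² (N(J, P) = 2*(P*P - 4) = 2*(P² - 4) = 2*(-4 + P²) = -8 + 2*P²)
Z(b) = 0
z(X) = -4 + √X*(-4 - 4*X) (z(X) = -4 + (-4 + X*(-4))*√X = -4 + (-4 - 4*X)*√X = -4 + √X*(-4 - 4*X))
z(Z(N(F, 4)))² = (-4 - 4*√0 - 4*0^(3/2))² = (-4 - 4*0 - 4*0)² = (-4 + 0 + 0)² = (-4)² = 16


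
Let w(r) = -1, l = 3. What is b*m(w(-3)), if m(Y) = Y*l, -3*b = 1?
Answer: 1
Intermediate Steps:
b = -⅓ (b = -⅓*1 = -⅓ ≈ -0.33333)
m(Y) = 3*Y (m(Y) = Y*3 = 3*Y)
b*m(w(-3)) = -(-1) = -⅓*(-3) = 1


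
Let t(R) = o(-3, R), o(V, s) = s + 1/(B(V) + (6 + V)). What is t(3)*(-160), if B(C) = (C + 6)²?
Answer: -1480/3 ≈ -493.33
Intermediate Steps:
B(C) = (6 + C)²
o(V, s) = s + 1/(6 + V + (6 + V)²) (o(V, s) = s + 1/((6 + V)² + (6 + V)) = s + 1/(6 + V + (6 + V)²))
t(R) = 1/12 + R (t(R) = (1 + 6*R - 3*R + R*(6 - 3)²)/(6 - 3 + (6 - 3)²) = (1 + 6*R - 3*R + R*3²)/(6 - 3 + 3²) = (1 + 6*R - 3*R + R*9)/(6 - 3 + 9) = (1 + 6*R - 3*R + 9*R)/12 = (1 + 12*R)/12 = 1/12 + R)
t(3)*(-160) = (1/12 + 3)*(-160) = (37/12)*(-160) = -1480/3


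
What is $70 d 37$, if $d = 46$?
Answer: $119140$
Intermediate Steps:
$70 d 37 = 70 \cdot 46 \cdot 37 = 3220 \cdot 37 = 119140$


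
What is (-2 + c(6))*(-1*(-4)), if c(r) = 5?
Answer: 12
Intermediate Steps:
(-2 + c(6))*(-1*(-4)) = (-2 + 5)*(-1*(-4)) = 3*4 = 12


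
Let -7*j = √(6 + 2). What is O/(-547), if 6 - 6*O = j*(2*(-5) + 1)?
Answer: -1/547 + 3*√2/3829 ≈ -0.00072012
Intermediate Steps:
j = -2*√2/7 (j = -√(6 + 2)/7 = -2*√2/7 ≈ -0.40406)
O = 1 - 3*√2/7 (O = 1 - (-2*√2/7)*(2*(-5) + 1)/6 = 1 - (-2*√2/7)*(-10 + 1)/6 = 1 - (-2*√2/7)*(-9)/6 = 1 - 3*√2/7 ≈ 0.39391)
O/(-547) = (1 - 3*√2/7)/(-547) = (1 - 3*√2/7)*(-1/547) = -1/547 + 3*√2/3829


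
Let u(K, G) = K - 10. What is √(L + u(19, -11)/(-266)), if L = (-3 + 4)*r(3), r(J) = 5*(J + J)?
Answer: √2120286/266 ≈ 5.4741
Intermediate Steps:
u(K, G) = -10 + K
r(J) = 10*J (r(J) = 5*(2*J) = 10*J)
L = 30 (L = (-3 + 4)*(10*3) = 1*30 = 30)
√(L + u(19, -11)/(-266)) = √(30 + (-10 + 19)/(-266)) = √(30 + 9*(-1/266)) = √(30 - 9/266) = √(7971/266) = √2120286/266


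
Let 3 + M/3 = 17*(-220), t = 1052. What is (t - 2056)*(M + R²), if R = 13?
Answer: 11104240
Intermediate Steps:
M = -11229 (M = -9 + 3*(17*(-220)) = -9 + 3*(-3740) = -9 - 11220 = -11229)
(t - 2056)*(M + R²) = (1052 - 2056)*(-11229 + 13²) = -1004*(-11229 + 169) = -1004*(-11060) = 11104240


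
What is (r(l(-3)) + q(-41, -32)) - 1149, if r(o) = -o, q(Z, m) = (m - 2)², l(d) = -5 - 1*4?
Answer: 16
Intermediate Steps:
l(d) = -9 (l(d) = -5 - 4 = -9)
q(Z, m) = (-2 + m)²
(r(l(-3)) + q(-41, -32)) - 1149 = (-1*(-9) + (-2 - 32)²) - 1149 = (9 + (-34)²) - 1149 = (9 + 1156) - 1149 = 1165 - 1149 = 16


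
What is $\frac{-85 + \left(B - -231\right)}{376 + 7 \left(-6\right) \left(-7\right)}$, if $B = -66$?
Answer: $\frac{8}{67} \approx 0.1194$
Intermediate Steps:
$\frac{-85 + \left(B - -231\right)}{376 + 7 \left(-6\right) \left(-7\right)} = \frac{-85 - -165}{376 + 7 \left(-6\right) \left(-7\right)} = \frac{-85 + \left(-66 + 231\right)}{376 - -294} = \frac{-85 + 165}{376 + 294} = \frac{80}{670} = 80 \cdot \frac{1}{670} = \frac{8}{67}$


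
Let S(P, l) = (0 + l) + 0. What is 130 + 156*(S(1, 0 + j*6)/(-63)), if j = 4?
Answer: 494/7 ≈ 70.571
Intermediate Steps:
S(P, l) = l (S(P, l) = l + 0 = l)
130 + 156*(S(1, 0 + j*6)/(-63)) = 130 + 156*((0 + 4*6)/(-63)) = 130 + 156*((0 + 24)*(-1/63)) = 130 + 156*(24*(-1/63)) = 130 + 156*(-8/21) = 130 - 416/7 = 494/7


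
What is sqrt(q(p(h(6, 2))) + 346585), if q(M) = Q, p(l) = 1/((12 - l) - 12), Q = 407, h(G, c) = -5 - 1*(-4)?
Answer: 4*sqrt(21687) ≈ 589.06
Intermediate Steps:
h(G, c) = -1 (h(G, c) = -5 + 4 = -1)
p(l) = -1/l (p(l) = 1/(-l) = -1/l)
q(M) = 407
sqrt(q(p(h(6, 2))) + 346585) = sqrt(407 + 346585) = sqrt(346992) = 4*sqrt(21687)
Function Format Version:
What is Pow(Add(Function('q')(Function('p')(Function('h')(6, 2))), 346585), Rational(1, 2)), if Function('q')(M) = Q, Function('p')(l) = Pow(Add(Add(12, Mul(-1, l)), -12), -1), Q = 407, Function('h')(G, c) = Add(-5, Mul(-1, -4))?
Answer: Mul(4, Pow(21687, Rational(1, 2))) ≈ 589.06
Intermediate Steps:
Function('h')(G, c) = -1 (Function('h')(G, c) = Add(-5, 4) = -1)
Function('p')(l) = Mul(-1, Pow(l, -1)) (Function('p')(l) = Pow(Mul(-1, l), -1) = Mul(-1, Pow(l, -1)))
Function('q')(M) = 407
Pow(Add(Function('q')(Function('p')(Function('h')(6, 2))), 346585), Rational(1, 2)) = Pow(Add(407, 346585), Rational(1, 2)) = Pow(346992, Rational(1, 2)) = Mul(4, Pow(21687, Rational(1, 2)))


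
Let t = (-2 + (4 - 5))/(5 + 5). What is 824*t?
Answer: -1236/5 ≈ -247.20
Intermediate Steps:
t = -3/10 (t = (-2 - 1)/10 = -3*⅒ = -3/10 ≈ -0.30000)
824*t = 824*(-3/10) = -1236/5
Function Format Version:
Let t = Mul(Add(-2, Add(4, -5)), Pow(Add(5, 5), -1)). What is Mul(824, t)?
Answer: Rational(-1236, 5) ≈ -247.20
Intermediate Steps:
t = Rational(-3, 10) (t = Mul(Add(-2, -1), Pow(10, -1)) = Mul(-3, Rational(1, 10)) = Rational(-3, 10) ≈ -0.30000)
Mul(824, t) = Mul(824, Rational(-3, 10)) = Rational(-1236, 5)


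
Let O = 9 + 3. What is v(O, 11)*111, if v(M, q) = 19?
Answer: 2109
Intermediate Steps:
O = 12
v(O, 11)*111 = 19*111 = 2109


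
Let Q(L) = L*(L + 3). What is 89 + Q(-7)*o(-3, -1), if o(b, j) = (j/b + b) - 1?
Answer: -41/3 ≈ -13.667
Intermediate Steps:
Q(L) = L*(3 + L)
o(b, j) = -1 + b + j/b (o(b, j) = (b + j/b) - 1 = -1 + b + j/b)
89 + Q(-7)*o(-3, -1) = 89 + (-7*(3 - 7))*(-1 - 3 - 1/(-3)) = 89 + (-7*(-4))*(-1 - 3 - 1*(-⅓)) = 89 + 28*(-1 - 3 + ⅓) = 89 + 28*(-11/3) = 89 - 308/3 = -41/3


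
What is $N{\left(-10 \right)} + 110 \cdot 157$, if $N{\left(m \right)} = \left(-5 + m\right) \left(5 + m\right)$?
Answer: $17345$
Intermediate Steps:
$N{\left(-10 \right)} + 110 \cdot 157 = \left(-25 + \left(-10\right)^{2}\right) + 110 \cdot 157 = \left(-25 + 100\right) + 17270 = 75 + 17270 = 17345$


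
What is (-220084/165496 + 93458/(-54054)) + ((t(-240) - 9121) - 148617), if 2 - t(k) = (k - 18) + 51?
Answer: -176154726591055/1118215098 ≈ -1.5753e+5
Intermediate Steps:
t(k) = -31 - k (t(k) = 2 - ((k - 18) + 51) = 2 - ((-18 + k) + 51) = 2 - (33 + k) = 2 + (-33 - k) = -31 - k)
(-220084/165496 + 93458/(-54054)) + ((t(-240) - 9121) - 148617) = (-220084/165496 + 93458/(-54054)) + (((-31 - 1*(-240)) - 9121) - 148617) = (-220084*1/165496 + 93458*(-1/54054)) + (((-31 + 240) - 9121) - 148617) = (-55021/41374 - 46729/27027) + ((209 - 9121) - 148617) = -3420418213/1118215098 + (-8912 - 148617) = -3420418213/1118215098 - 157529 = -176154726591055/1118215098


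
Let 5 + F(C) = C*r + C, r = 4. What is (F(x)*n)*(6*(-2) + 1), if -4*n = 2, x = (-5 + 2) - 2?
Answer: -165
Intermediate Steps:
x = -5 (x = -3 - 2 = -5)
F(C) = -5 + 5*C (F(C) = -5 + (C*4 + C) = -5 + (4*C + C) = -5 + 5*C)
n = -1/2 (n = -1/4*2 = -1/2 ≈ -0.50000)
(F(x)*n)*(6*(-2) + 1) = ((-5 + 5*(-5))*(-1/2))*(6*(-2) + 1) = ((-5 - 25)*(-1/2))*(-12 + 1) = -30*(-1/2)*(-11) = 15*(-11) = -165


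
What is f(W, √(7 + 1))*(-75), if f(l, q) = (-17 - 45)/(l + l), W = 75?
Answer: 31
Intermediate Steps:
f(l, q) = -31/l (f(l, q) = -62*1/(2*l) = -31/l)
f(W, √(7 + 1))*(-75) = -31/75*(-75) = 31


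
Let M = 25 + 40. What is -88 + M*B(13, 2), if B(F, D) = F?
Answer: 757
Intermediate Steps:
M = 65
-88 + M*B(13, 2) = -88 + 65*13 = -88 + 845 = 757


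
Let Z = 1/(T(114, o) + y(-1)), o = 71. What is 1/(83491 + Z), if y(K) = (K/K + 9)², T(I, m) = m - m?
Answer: 100/8349101 ≈ 1.1977e-5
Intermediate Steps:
T(I, m) = 0
y(K) = 100 (y(K) = (1 + 9)² = 10² = 100)
Z = 1/100 (Z = 1/(0 + 100) = 1/100 ≈ 0.010000)
1/(83491 + Z) = 1/(83491 + 1/100) = 1/(8349101/100) = 100/8349101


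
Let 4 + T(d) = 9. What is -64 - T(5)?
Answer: -69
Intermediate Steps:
T(d) = 5 (T(d) = -4 + 9 = 5)
-64 - T(5) = -64 - 1*5 = -64 - 5 = -69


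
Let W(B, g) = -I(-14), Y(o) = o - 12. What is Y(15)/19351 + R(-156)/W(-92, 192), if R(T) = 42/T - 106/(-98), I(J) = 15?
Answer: -1331397/24653174 ≈ -0.054005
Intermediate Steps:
Y(o) = -12 + o
W(B, g) = -15 (W(B, g) = -1*15 = -15)
R(T) = 53/49 + 42/T (R(T) = 42/T - 106*(-1/98) = 42/T + 53/49 = 53/49 + 42/T)
Y(15)/19351 + R(-156)/W(-92, 192) = (-12 + 15)/19351 + (53/49 + 42/(-156))/(-15) = 3*(1/19351) + (53/49 + 42*(-1/156))*(-1/15) = 3/19351 + (53/49 - 7/26)*(-1/15) = 3/19351 + (1035/1274)*(-1/15) = 3/19351 - 69/1274 = -1331397/24653174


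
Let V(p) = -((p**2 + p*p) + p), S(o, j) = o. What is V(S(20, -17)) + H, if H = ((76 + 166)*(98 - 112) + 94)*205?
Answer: -676090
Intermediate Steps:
H = -675270 (H = (242*(-14) + 94)*205 = (-3388 + 94)*205 = -3294*205 = -675270)
V(p) = -p - 2*p**2 (V(p) = -((p**2 + p**2) + p) = -(2*p**2 + p) = -(p + 2*p**2) = -p - 2*p**2)
V(S(20, -17)) + H = -1*20*(1 + 2*20) - 675270 = -1*20*(1 + 40) - 675270 = -1*20*41 - 675270 = -820 - 675270 = -676090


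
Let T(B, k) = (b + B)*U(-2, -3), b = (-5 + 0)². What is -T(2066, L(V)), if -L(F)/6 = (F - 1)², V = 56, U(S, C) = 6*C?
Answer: 37638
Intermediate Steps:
b = 25 (b = (-5)² = 25)
L(F) = -6*(-1 + F)² (L(F) = -6*(F - 1)² = -6*(-1 + F)²)
T(B, k) = -450 - 18*B (T(B, k) = (25 + B)*(6*(-3)) = (25 + B)*(-18) = -450 - 18*B)
-T(2066, L(V)) = -(-450 - 18*2066) = -(-450 - 37188) = -1*(-37638) = 37638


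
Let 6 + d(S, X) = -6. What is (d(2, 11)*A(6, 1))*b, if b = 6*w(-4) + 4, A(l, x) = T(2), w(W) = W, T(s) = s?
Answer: 480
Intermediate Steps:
d(S, X) = -12 (d(S, X) = -6 - 6 = -12)
A(l, x) = 2
b = -20 (b = 6*(-4) + 4 = -24 + 4 = -20)
(d(2, 11)*A(6, 1))*b = -12*2*(-20) = -24*(-20) = 480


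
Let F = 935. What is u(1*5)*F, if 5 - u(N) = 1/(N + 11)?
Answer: 73865/16 ≈ 4616.6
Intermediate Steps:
u(N) = 5 - 1/(11 + N) (u(N) = 5 - 1/(N + 11) = 5 - 1/(11 + N))
u(1*5)*F = ((54 + 5*(1*5))/(11 + 1*5))*935 = ((54 + 5*5)/(11 + 5))*935 = ((54 + 25)/16)*935 = ((1/16)*79)*935 = (79/16)*935 = 73865/16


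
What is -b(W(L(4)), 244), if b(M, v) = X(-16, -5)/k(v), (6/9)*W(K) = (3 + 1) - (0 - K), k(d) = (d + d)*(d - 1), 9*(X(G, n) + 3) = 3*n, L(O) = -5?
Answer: 7/177876 ≈ 3.9353e-5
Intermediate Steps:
X(G, n) = -3 + n/3 (X(G, n) = -3 + (3*n)/9 = -3 + n/3)
k(d) = 2*d*(-1 + d) (k(d) = (2*d)*(-1 + d) = 2*d*(-1 + d))
W(K) = 6 + 3*K/2 (W(K) = 3*((3 + 1) - (0 - K))/2 = 3*(4 - (-1)*K)/2 = 3*(4 + K)/2 = 6 + 3*K/2)
b(M, v) = -7/(3*v*(-1 + v)) (b(M, v) = (-3 + (1/3)*(-5))/((2*v*(-1 + v))) = (-3 - 5/3)*(1/(2*v*(-1 + v))) = -7/(3*v*(-1 + v)))
-b(W(L(4)), 244) = -(-7)/(3*244*(-1 + 244)) = -(-7)/(3*244*243) = -1*(-7/177876) = 7/177876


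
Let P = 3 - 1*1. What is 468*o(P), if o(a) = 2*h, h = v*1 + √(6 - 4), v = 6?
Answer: 5616 + 936*√2 ≈ 6939.7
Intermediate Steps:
h = 6 + √2 (h = 6*1 + √(6 - 4) = 6 + √2 ≈ 7.4142)
P = 2 (P = 3 - 1 = 2)
o(a) = 12 + 2*√2 (o(a) = 2*(6 + √2) = 12 + 2*√2)
468*o(P) = 468*(12 + 2*√2) = 5616 + 936*√2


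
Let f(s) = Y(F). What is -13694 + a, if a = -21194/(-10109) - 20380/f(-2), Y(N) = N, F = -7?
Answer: -762858744/70763 ≈ -10780.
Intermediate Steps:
f(s) = -7
a = 206169778/70763 (a = -21194/(-10109) - 20380/(-7) = -21194*(-1/10109) - 20380*(-⅐) = 21194/10109 + 20380/7 = 206169778/70763 ≈ 2913.5)
-13694 + a = -13694 + 206169778/70763 = -762858744/70763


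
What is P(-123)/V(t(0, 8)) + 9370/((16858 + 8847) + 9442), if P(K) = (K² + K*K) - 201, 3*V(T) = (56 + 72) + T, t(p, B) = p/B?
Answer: 3170439497/4498816 ≈ 704.73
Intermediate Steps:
V(T) = 128/3 + T/3 (V(T) = ((56 + 72) + T)/3 = (128 + T)/3 = 128/3 + T/3)
P(K) = -201 + 2*K² (P(K) = (K² + K²) - 201 = 2*K² - 201 = -201 + 2*K²)
P(-123)/V(t(0, 8)) + 9370/((16858 + 8847) + 9442) = (-201 + 2*(-123)²)/(128/3 + (0/8)/3) + 9370/((16858 + 8847) + 9442) = (-201 + 2*15129)/(128/3 + (0*(⅛))/3) + 9370/(25705 + 9442) = (-201 + 30258)/(128/3 + (⅓)*0) + 9370/35147 = 30057/(128/3 + 0) + 9370*(1/35147) = 30057/(128/3) + 9370/35147 = 30057*(3/128) + 9370/35147 = 90171/128 + 9370/35147 = 3170439497/4498816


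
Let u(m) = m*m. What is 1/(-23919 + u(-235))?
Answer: 1/31306 ≈ 3.1943e-5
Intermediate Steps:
u(m) = m²
1/(-23919 + u(-235)) = 1/(-23919 + (-235)²) = 1/(-23919 + 55225) = 1/31306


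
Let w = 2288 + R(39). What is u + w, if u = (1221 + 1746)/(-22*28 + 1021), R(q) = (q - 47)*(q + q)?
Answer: 225629/135 ≈ 1671.3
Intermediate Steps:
R(q) = 2*q*(-47 + q) (R(q) = (-47 + q)*(2*q) = 2*q*(-47 + q))
u = 989/135 (u = 2967/(-616 + 1021) = 2967/405 = 2967*(1/405) = 989/135 ≈ 7.3259)
w = 1664 (w = 2288 + 2*39*(-47 + 39) = 2288 + 2*39*(-8) = 2288 - 624 = 1664)
u + w = 989/135 + 1664 = 225629/135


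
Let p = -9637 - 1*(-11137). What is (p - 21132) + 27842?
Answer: 8210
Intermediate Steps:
p = 1500 (p = -9637 + 11137 = 1500)
(p - 21132) + 27842 = (1500 - 21132) + 27842 = -19632 + 27842 = 8210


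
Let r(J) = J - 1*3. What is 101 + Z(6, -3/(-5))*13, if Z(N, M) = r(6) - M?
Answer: 661/5 ≈ 132.20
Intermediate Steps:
r(J) = -3 + J (r(J) = J - 3 = -3 + J)
Z(N, M) = 3 - M (Z(N, M) = (-3 + 6) - M = 3 - M)
101 + Z(6, -3/(-5))*13 = 101 + (3 - (-3)/(-5))*13 = 101 + (3 - (-3)*(-1)/5)*13 = 101 + (3 - 1*3/5)*13 = 101 + (3 - 3/5)*13 = 101 + (12/5)*13 = 101 + 156/5 = 661/5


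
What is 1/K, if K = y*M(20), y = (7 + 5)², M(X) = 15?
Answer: 1/2160 ≈ 0.00046296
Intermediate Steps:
y = 144 (y = 12² = 144)
K = 2160 (K = 144*15 = 2160)
1/K = 1/2160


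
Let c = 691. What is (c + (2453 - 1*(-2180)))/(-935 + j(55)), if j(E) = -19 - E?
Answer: -5324/1009 ≈ -5.2765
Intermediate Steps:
(c + (2453 - 1*(-2180)))/(-935 + j(55)) = (691 + (2453 - 1*(-2180)))/(-935 + (-19 - 1*55)) = (691 + (2453 + 2180))/(-935 + (-19 - 55)) = (691 + 4633)/(-935 - 74) = 5324/(-1009) = 5324*(-1/1009) = -5324/1009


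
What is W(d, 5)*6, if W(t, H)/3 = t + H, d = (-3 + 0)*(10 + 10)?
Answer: -990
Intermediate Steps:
d = -60 (d = -3*20 = -60)
W(t, H) = 3*H + 3*t (W(t, H) = 3*(t + H) = 3*(H + t) = 3*H + 3*t)
W(d, 5)*6 = (3*5 + 3*(-60))*6 = (15 - 180)*6 = -165*6 = -990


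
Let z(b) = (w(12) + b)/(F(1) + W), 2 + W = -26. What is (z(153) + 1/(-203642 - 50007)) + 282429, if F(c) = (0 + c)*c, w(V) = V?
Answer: 644726550085/2282841 ≈ 2.8242e+5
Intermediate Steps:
F(c) = c**2 (F(c) = c*c = c**2)
W = -28 (W = -2 - 26 = -28)
z(b) = -4/9 - b/27 (z(b) = (12 + b)/(1**2 - 28) = (12 + b)/(1 - 28) = (12 + b)/(-27) = (12 + b)*(-1/27) = -4/9 - b/27)
(z(153) + 1/(-203642 - 50007)) + 282429 = ((-4/9 - 1/27*153) + 1/(-203642 - 50007)) + 282429 = ((-4/9 - 17/3) + 1/(-253649)) + 282429 = (-55/9 - 1/253649) + 282429 = -13950704/2282841 + 282429 = 644726550085/2282841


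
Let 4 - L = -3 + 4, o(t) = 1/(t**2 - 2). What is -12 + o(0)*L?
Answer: -27/2 ≈ -13.500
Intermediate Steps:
o(t) = 1/(-2 + t**2)
L = 3 (L = 4 - (-3 + 4) = 4 - 1*1 = 4 - 1 = 3)
-12 + o(0)*L = -12 + 3/(-2 + 0**2) = -12 + 3/(-2 + 0) = -12 + 3/(-2) = -12 - 1/2*3 = -12 - 3/2 = -27/2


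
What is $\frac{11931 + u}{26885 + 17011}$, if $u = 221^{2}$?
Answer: $\frac{15193}{10974} \approx 1.3845$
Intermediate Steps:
$u = 48841$
$\frac{11931 + u}{26885 + 17011} = \frac{11931 + 48841}{26885 + 17011} = \frac{60772}{43896} = 60772 \cdot \frac{1}{43896} = \frac{15193}{10974}$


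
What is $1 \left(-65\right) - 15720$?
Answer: $-15785$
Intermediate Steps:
$1 \left(-65\right) - 15720 = -65 - 15720 = -15785$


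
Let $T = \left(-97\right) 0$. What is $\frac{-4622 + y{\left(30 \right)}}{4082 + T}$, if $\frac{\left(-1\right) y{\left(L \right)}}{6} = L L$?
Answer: $- \frac{5011}{2041} \approx -2.4552$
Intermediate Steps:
$y{\left(L \right)} = - 6 L^{2}$ ($y{\left(L \right)} = - 6 L L = - 6 L^{2}$)
$T = 0$
$\frac{-4622 + y{\left(30 \right)}}{4082 + T} = \frac{-4622 - 6 \cdot 30^{2}}{4082 + 0} = \frac{-4622 - 5400}{4082} = \left(-4622 - 5400\right) \frac{1}{4082} = \left(-10022\right) \frac{1}{4082} = - \frac{5011}{2041}$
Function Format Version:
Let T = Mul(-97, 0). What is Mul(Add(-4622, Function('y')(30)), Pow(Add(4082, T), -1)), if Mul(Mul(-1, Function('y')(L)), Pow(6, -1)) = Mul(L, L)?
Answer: Rational(-5011, 2041) ≈ -2.4552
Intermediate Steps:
Function('y')(L) = Mul(-6, Pow(L, 2)) (Function('y')(L) = Mul(-6, Mul(L, L)) = Mul(-6, Pow(L, 2)))
T = 0
Mul(Add(-4622, Function('y')(30)), Pow(Add(4082, T), -1)) = Mul(Add(-4622, Mul(-6, Pow(30, 2))), Pow(Add(4082, 0), -1)) = Mul(Add(-4622, Mul(-6, 900)), Pow(4082, -1)) = Mul(Add(-4622, -5400), Rational(1, 4082)) = Mul(-10022, Rational(1, 4082)) = Rational(-5011, 2041)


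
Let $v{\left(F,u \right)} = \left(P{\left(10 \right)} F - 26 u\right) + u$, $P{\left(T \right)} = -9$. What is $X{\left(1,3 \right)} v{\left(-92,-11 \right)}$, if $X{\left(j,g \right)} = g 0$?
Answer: $0$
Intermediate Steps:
$X{\left(j,g \right)} = 0$
$v{\left(F,u \right)} = - 25 u - 9 F$ ($v{\left(F,u \right)} = \left(- 9 F - 26 u\right) + u = \left(- 26 u - 9 F\right) + u = - 25 u - 9 F$)
$X{\left(1,3 \right)} v{\left(-92,-11 \right)} = 0 \left(\left(-25\right) \left(-11\right) - -828\right) = 0 \left(275 + 828\right) = 0 \cdot 1103 = 0$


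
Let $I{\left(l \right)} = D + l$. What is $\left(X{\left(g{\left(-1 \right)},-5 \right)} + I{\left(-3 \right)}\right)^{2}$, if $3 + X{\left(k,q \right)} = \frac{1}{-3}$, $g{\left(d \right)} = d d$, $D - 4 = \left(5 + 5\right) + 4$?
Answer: $\frac{1225}{9} \approx 136.11$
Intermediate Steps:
$D = 18$ ($D = 4 + \left(\left(5 + 5\right) + 4\right) = 4 + \left(10 + 4\right) = 4 + 14 = 18$)
$g{\left(d \right)} = d^{2}$
$X{\left(k,q \right)} = - \frac{10}{3}$ ($X{\left(k,q \right)} = -3 + \frac{1}{-3} = -3 - \frac{1}{3} = - \frac{10}{3}$)
$I{\left(l \right)} = 18 + l$
$\left(X{\left(g{\left(-1 \right)},-5 \right)} + I{\left(-3 \right)}\right)^{2} = \left(- \frac{10}{3} + \left(18 - 3\right)\right)^{2} = \left(- \frac{10}{3} + 15\right)^{2} = \left(\frac{35}{3}\right)^{2} = \frac{1225}{9}$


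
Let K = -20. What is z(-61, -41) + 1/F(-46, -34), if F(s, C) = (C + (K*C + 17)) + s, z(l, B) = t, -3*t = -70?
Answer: 43193/1851 ≈ 23.335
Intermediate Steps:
t = 70/3 (t = -1/3*(-70) = 70/3 ≈ 23.333)
z(l, B) = 70/3
F(s, C) = 17 + s - 19*C (F(s, C) = (C + (-20*C + 17)) + s = (C + (17 - 20*C)) + s = (17 - 19*C) + s = 17 + s - 19*C)
z(-61, -41) + 1/F(-46, -34) = 70/3 + 1/(17 - 46 - 19*(-34)) = 70/3 + 1/(17 - 46 + 646) = 70/3 + 1/617 = 43193/1851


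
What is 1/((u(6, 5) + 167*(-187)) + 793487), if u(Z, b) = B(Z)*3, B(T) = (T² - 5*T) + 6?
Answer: 1/762294 ≈ 1.3118e-6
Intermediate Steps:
B(T) = 6 + T² - 5*T
u(Z, b) = 18 - 15*Z + 3*Z² (u(Z, b) = (6 + Z² - 5*Z)*3 = 18 - 15*Z + 3*Z²)
1/((u(6, 5) + 167*(-187)) + 793487) = 1/(((18 - 15*6 + 3*6²) + 167*(-187)) + 793487) = 1/(((18 - 90 + 3*36) - 31229) + 793487) = 1/(((18 - 90 + 108) - 31229) + 793487) = 1/((36 - 31229) + 793487) = 1/(-31193 + 793487) = 1/762294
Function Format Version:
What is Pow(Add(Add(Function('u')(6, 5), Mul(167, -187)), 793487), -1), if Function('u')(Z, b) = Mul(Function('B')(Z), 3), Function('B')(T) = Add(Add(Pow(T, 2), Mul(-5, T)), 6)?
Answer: Rational(1, 762294) ≈ 1.3118e-6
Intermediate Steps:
Function('B')(T) = Add(6, Pow(T, 2), Mul(-5, T))
Function('u')(Z, b) = Add(18, Mul(-15, Z), Mul(3, Pow(Z, 2))) (Function('u')(Z, b) = Mul(Add(6, Pow(Z, 2), Mul(-5, Z)), 3) = Add(18, Mul(-15, Z), Mul(3, Pow(Z, 2))))
Pow(Add(Add(Function('u')(6, 5), Mul(167, -187)), 793487), -1) = Pow(Add(Add(Add(18, Mul(-15, 6), Mul(3, Pow(6, 2))), Mul(167, -187)), 793487), -1) = Pow(Add(Add(Add(18, -90, Mul(3, 36)), -31229), 793487), -1) = Pow(Add(Add(Add(18, -90, 108), -31229), 793487), -1) = Pow(Add(Add(36, -31229), 793487), -1) = Pow(Add(-31193, 793487), -1) = Pow(762294, -1) = Rational(1, 762294)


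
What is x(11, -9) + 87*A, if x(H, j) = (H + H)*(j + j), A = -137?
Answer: -12315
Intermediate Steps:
x(H, j) = 4*H*j (x(H, j) = (2*H)*(2*j) = 4*H*j)
x(11, -9) + 87*A = 4*11*(-9) + 87*(-137) = -396 - 11919 = -12315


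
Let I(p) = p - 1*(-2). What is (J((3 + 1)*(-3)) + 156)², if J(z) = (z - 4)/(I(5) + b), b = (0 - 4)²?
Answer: 12759184/529 ≈ 24119.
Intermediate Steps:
b = 16 (b = (-4)² = 16)
I(p) = 2 + p (I(p) = p + 2 = 2 + p)
J(z) = -4/23 + z/23 (J(z) = (z - 4)/((2 + 5) + 16) = (-4 + z)/(7 + 16) = (-4 + z)/23 = (-4 + z)*(1/23) = -4/23 + z/23)
(J((3 + 1)*(-3)) + 156)² = ((-4/23 + ((3 + 1)*(-3))/23) + 156)² = ((-4/23 + (4*(-3))/23) + 156)² = ((-4/23 + (1/23)*(-12)) + 156)² = ((-4/23 - 12/23) + 156)² = (-16/23 + 156)² = (3572/23)² = 12759184/529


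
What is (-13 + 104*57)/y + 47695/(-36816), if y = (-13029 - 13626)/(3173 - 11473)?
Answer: 40137595595/21807344 ≈ 1840.6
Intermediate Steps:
y = 5331/1660 (y = -26655/(-8300) = -26655*(-1/8300) = 5331/1660 ≈ 3.2114)
(-13 + 104*57)/y + 47695/(-36816) = (-13 + 104*57)/(5331/1660) + 47695/(-36816) = (-13 + 5928)*(1660/5331) + 47695*(-1/36816) = 5915*(1660/5331) - 47695/36816 = 9818900/5331 - 47695/36816 = 40137595595/21807344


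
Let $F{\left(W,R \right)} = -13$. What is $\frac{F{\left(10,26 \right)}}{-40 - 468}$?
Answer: $\frac{13}{508} \approx 0.025591$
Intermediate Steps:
$\frac{F{\left(10,26 \right)}}{-40 - 468} = - \frac{13}{-40 - 468} = - \frac{13}{-508} = \left(-13\right) \left(- \frac{1}{508}\right) = \frac{13}{508}$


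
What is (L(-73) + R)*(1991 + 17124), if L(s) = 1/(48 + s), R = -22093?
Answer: -2111542298/5 ≈ -4.2231e+8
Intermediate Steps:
(L(-73) + R)*(1991 + 17124) = (1/(48 - 73) - 22093)*(1991 + 17124) = (1/(-25) - 22093)*19115 = (-1/25 - 22093)*19115 = -552326/25*19115 = -2111542298/5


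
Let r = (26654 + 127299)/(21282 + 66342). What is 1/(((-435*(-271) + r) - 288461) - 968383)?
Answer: -87624/99799989463 ≈ -8.7800e-7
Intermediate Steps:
r = 153953/87624 ≈ 1.7570
1/(((-435*(-271) + r) - 288461) - 968383) = 1/(((-435*(-271) + 153953/87624) - 288461) - 968383) = 1/(((117885 + 153953/87624) - 288461) - 968383) = 1/((10329709193/87624 - 288461) - 968383) = 1/(-14946397471/87624 - 968383) = 1/(-99799989463/87624) = -87624/99799989463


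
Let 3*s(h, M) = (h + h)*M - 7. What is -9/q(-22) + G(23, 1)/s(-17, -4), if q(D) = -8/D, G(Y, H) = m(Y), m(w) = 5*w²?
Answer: 6323/172 ≈ 36.762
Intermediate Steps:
G(Y, H) = 5*Y²
s(h, M) = -7/3 + 2*M*h/3 (s(h, M) = ((h + h)*M - 7)/3 = ((2*h)*M - 7)/3 = (2*M*h - 7)/3 = (-7 + 2*M*h)/3 = -7/3 + 2*M*h/3)
-9/q(-22) + G(23, 1)/s(-17, -4) = -9/((-8/(-22))) + (5*23²)/(-7/3 + (⅔)*(-4)*(-17)) = -9/((-8*(-1/22))) + (5*529)/(-7/3 + 136/3) = -9/4/11 + 2645/43 = -9*11/4 + 2645*(1/43) = -99/4 + 2645/43 = 6323/172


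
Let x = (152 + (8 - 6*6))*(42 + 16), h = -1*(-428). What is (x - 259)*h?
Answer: 2967324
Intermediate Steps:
h = 428
x = 7192 (x = (152 + (8 - 36))*58 = (152 - 28)*58 = 124*58 = 7192)
(x - 259)*h = (7192 - 259)*428 = 6933*428 = 2967324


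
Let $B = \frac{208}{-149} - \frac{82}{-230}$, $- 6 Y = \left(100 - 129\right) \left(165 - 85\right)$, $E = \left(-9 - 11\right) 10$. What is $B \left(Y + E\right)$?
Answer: $- \frac{664944}{3427} \approx -194.03$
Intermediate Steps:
$E = -200$ ($E = \left(-20\right) 10 = -200$)
$Y = \frac{1160}{3}$ ($Y = - \frac{\left(100 - 129\right) \left(165 - 85\right)}{6} = - \frac{\left(-29\right) 80}{6} = \left(- \frac{1}{6}\right) \left(-2320\right) = \frac{1160}{3} \approx 386.67$)
$B = - \frac{17811}{17135}$ ($B = 208 \left(- \frac{1}{149}\right) - - \frac{41}{115} = - \frac{208}{149} + \frac{41}{115} = - \frac{17811}{17135} \approx -1.0395$)
$B \left(Y + E\right) = - \frac{17811 \left(\frac{1160}{3} - 200\right)}{17135} = \left(- \frac{17811}{17135}\right) \frac{560}{3} = - \frac{664944}{3427}$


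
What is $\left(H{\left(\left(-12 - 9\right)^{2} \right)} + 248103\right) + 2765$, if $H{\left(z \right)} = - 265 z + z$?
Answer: $134444$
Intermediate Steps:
$H{\left(z \right)} = - 264 z$
$\left(H{\left(\left(-12 - 9\right)^{2} \right)} + 248103\right) + 2765 = \left(- 264 \left(-12 - 9\right)^{2} + 248103\right) + 2765 = \left(- 264 \left(-21\right)^{2} + 248103\right) + 2765 = \left(\left(-264\right) 441 + 248103\right) + 2765 = \left(-116424 + 248103\right) + 2765 = 131679 + 2765 = 134444$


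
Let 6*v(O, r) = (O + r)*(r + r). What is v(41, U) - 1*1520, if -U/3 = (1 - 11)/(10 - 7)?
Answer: -1350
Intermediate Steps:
U = 10 (U = -3*(1 - 11)/(10 - 7) = -(-30)/3 = -3*(-10/3) = 10)
v(O, r) = r*(O + r)/3 (v(O, r) = ((O + r)*(r + r))/6 = ((O + r)*(2*r))/6 = (2*r*(O + r))/6 = r*(O + r)/3)
v(41, U) - 1*1520 = (⅓)*10*(41 + 10) - 1*1520 = (⅓)*10*51 - 1520 = 170 - 1520 = -1350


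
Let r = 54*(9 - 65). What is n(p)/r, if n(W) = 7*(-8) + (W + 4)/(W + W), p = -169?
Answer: 18763/1022112 ≈ 0.018357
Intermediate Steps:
r = -3024 (r = 54*(-56) = -3024)
n(W) = -56 + (4 + W)/(2*W) (n(W) = -56 + (4 + W)/((2*W)) = -56 + (4 + W)*(1/(2*W)) = -56 + (4 + W)/(2*W))
n(p)/r = (-111/2 + 2/(-169))/(-3024) = (-111/2 + 2*(-1/169))*(-1/3024) = (-111/2 - 2/169)*(-1/3024) = -18763/338*(-1/3024) = 18763/1022112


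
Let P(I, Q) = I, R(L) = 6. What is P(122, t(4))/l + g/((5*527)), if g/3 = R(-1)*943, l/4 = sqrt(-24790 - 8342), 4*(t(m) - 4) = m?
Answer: 16974/2635 - 61*I*sqrt(8283)/33132 ≈ 6.4417 - 0.16756*I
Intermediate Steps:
t(m) = 4 + m/4
l = 8*I*sqrt(8283) (l = 4*sqrt(-24790 - 8342) = 4*sqrt(-33132) = 4*(2*I*sqrt(8283)) = 8*I*sqrt(8283) ≈ 728.09*I)
g = 16974 (g = 3*(6*943) = 3*5658 = 16974)
P(122, t(4))/l + g/((5*527)) = 122/((8*I*sqrt(8283))) + 16974/((5*527)) = 122*(-I*sqrt(8283)/66264) + 16974/2635 = -61*I*sqrt(8283)/33132 + 16974*(1/2635) = -61*I*sqrt(8283)/33132 + 16974/2635 = 16974/2635 - 61*I*sqrt(8283)/33132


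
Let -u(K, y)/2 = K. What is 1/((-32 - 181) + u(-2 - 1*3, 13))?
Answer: -1/203 ≈ -0.0049261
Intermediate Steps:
u(K, y) = -2*K
1/((-32 - 181) + u(-2 - 1*3, 13)) = 1/((-32 - 181) - 2*(-2 - 1*3)) = 1/(-213 - 2*(-2 - 3)) = 1/(-213 - 2*(-5)) = 1/(-213 + 10) = 1/(-203) = -1/203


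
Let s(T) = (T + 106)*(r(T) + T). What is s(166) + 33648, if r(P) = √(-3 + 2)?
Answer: 78800 + 272*I ≈ 78800.0 + 272.0*I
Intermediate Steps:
r(P) = I (r(P) = √(-1) = I)
s(T) = (106 + T)*(I + T) (s(T) = (T + 106)*(I + T) = (106 + T)*(I + T))
s(166) + 33648 = (166² + 106*I + 166*(106 + I)) + 33648 = (27556 + 106*I + (17596 + 166*I)) + 33648 = (45152 + 272*I) + 33648 = 78800 + 272*I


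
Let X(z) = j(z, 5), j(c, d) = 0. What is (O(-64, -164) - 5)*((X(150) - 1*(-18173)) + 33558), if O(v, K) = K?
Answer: -8742539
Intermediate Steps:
X(z) = 0
(O(-64, -164) - 5)*((X(150) - 1*(-18173)) + 33558) = (-164 - 5)*((0 - 1*(-18173)) + 33558) = -169*((0 + 18173) + 33558) = -169*(18173 + 33558) = -169*51731 = -8742539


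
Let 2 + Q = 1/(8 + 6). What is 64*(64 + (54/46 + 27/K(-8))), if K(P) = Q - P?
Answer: 8710976/1955 ≈ 4455.7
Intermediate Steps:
Q = -27/14 (Q = -2 + 1/(8 + 6) = -2 + 1/14 = -27/14 ≈ -1.9286)
K(P) = -27/14 - P
64*(64 + (54/46 + 27/K(-8))) = 64*(64 + (54/46 + 27/(-27/14 - 1*(-8)))) = 64*(64 + (54*(1/46) + 27/(-27/14 + 8))) = 64*(64 + (27/23 + 27/(85/14))) = 64*(64 + (27/23 + 27*(14/85))) = 64*(64 + (27/23 + 378/85)) = 64*(64 + 10989/1955) = 64*(136109/1955) = 8710976/1955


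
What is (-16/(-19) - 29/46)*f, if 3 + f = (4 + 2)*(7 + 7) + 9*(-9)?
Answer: 0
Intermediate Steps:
f = 0 (f = -3 + ((4 + 2)*(7 + 7) + 9*(-9)) = -3 + (6*14 - 81) = -3 + (84 - 81) = -3 + 3 = 0)
(-16/(-19) - 29/46)*f = (-16/(-19) - 29/46)*0 = (-16*(-1/19) - 29*1/46)*0 = (16/19 - 29/46)*0 = (185/874)*0 = 0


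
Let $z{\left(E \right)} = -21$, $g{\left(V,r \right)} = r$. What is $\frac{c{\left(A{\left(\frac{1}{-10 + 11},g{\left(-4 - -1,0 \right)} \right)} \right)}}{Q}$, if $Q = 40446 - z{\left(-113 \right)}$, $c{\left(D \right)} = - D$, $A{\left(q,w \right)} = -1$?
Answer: $\frac{1}{40467} \approx 2.4711 \cdot 10^{-5}$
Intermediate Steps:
$Q = 40467$ ($Q = 40446 - -21 = 40446 + 21 = 40467$)
$\frac{c{\left(A{\left(\frac{1}{-10 + 11},g{\left(-4 - -1,0 \right)} \right)} \right)}}{Q} = \frac{\left(-1\right) \left(-1\right)}{40467} = 1 \cdot \frac{1}{40467} = \frac{1}{40467}$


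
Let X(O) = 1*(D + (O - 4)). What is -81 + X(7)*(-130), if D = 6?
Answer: -1251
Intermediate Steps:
X(O) = 2 + O (X(O) = 1*(6 + (O - 4)) = 1*(6 + (-4 + O)) = 1*(2 + O) = 2 + O)
-81 + X(7)*(-130) = -81 + (2 + 7)*(-130) = -81 + 9*(-130) = -81 - 1170 = -1251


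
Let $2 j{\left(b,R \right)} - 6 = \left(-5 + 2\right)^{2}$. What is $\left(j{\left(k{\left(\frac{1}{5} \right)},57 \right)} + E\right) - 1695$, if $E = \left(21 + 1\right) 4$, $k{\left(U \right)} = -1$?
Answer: $- \frac{3199}{2} \approx -1599.5$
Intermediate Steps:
$E = 88$ ($E = 22 \cdot 4 = 88$)
$j{\left(b,R \right)} = \frac{15}{2}$ ($j{\left(b,R \right)} = 3 + \frac{\left(-5 + 2\right)^{2}}{2} = 3 + \frac{\left(-3\right)^{2}}{2} = 3 + \frac{1}{2} \cdot 9 = 3 + \frac{9}{2} = \frac{15}{2}$)
$\left(j{\left(k{\left(\frac{1}{5} \right)},57 \right)} + E\right) - 1695 = \left(\frac{15}{2} + 88\right) - 1695 = \frac{191}{2} - 1695 = - \frac{3199}{2}$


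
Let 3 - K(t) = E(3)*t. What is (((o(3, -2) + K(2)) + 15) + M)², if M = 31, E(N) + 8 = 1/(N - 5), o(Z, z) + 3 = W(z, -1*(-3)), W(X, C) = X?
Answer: 3721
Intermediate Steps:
o(Z, z) = -3 + z
E(N) = -8 + 1/(-5 + N) (E(N) = -8 + 1/(N - 5) = -8 + 1/(-5 + N))
K(t) = 3 + 17*t/2 (K(t) = 3 - (41 - 8*3)/(-5 + 3)*t = 3 - (41 - 24)/(-2)*t = 3 - (-½*17)*t = 3 - (-17)*t/2 = 3 + 17*t/2)
(((o(3, -2) + K(2)) + 15) + M)² = ((((-3 - 2) + (3 + (17/2)*2)) + 15) + 31)² = (((-5 + (3 + 17)) + 15) + 31)² = (((-5 + 20) + 15) + 31)² = ((15 + 15) + 31)² = (30 + 31)² = 61² = 3721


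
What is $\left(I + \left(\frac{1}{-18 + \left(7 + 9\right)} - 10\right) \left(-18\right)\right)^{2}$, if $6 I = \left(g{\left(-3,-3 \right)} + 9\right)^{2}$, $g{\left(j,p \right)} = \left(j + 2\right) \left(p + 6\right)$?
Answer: $38025$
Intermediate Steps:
$g{\left(j,p \right)} = \left(2 + j\right) \left(6 + p\right)$
$I = 6$ ($I = \frac{\left(\left(12 + 2 \left(-3\right) + 6 \left(-3\right) - -9\right) + 9\right)^{2}}{6} = \frac{\left(\left(12 - 6 - 18 + 9\right) + 9\right)^{2}}{6} = \frac{\left(-3 + 9\right)^{2}}{6} = \frac{6^{2}}{6} = \frac{1}{6} \cdot 36 = 6$)
$\left(I + \left(\frac{1}{-18 + \left(7 + 9\right)} - 10\right) \left(-18\right)\right)^{2} = \left(6 + \left(\frac{1}{-18 + \left(7 + 9\right)} - 10\right) \left(-18\right)\right)^{2} = \left(6 + \left(\frac{1}{-18 + 16} - 10\right) \left(-18\right)\right)^{2} = \left(6 + \left(\frac{1}{-2} - 10\right) \left(-18\right)\right)^{2} = \left(6 + \left(- \frac{1}{2} - 10\right) \left(-18\right)\right)^{2} = \left(6 - -189\right)^{2} = \left(6 + 189\right)^{2} = 195^{2} = 38025$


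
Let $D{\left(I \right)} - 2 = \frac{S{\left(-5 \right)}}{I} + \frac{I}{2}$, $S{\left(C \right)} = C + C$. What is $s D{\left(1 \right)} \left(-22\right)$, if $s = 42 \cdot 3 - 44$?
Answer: $13530$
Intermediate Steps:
$S{\left(C \right)} = 2 C$
$s = 82$ ($s = 126 - 44 = 82$)
$D{\left(I \right)} = 2 + \frac{I}{2} - \frac{10}{I}$ ($D{\left(I \right)} = 2 + \left(\frac{2 \left(-5\right)}{I} + \frac{I}{2}\right) = 2 + \left(- \frac{10}{I} + I \frac{1}{2}\right) = 2 + \left(- \frac{10}{I} + \frac{I}{2}\right) = 2 + \left(\frac{I}{2} - \frac{10}{I}\right) = 2 + \frac{I}{2} - \frac{10}{I}$)
$s D{\left(1 \right)} \left(-22\right) = 82 \left(2 + \frac{1}{2} \cdot 1 - \frac{10}{1}\right) \left(-22\right) = 82 \left(2 + \frac{1}{2} - 10\right) \left(-22\right) = 82 \left(\left(- \frac{15}{2}\right) \left(-22\right)\right) = 82 \cdot 165 = 13530$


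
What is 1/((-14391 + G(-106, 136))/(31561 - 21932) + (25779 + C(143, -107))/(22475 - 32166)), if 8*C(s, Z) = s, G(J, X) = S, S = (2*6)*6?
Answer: -746517112/3097308307 ≈ -0.24102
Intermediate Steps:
S = 72 (S = 12*6 = 72)
G(J, X) = 72
C(s, Z) = s/8
1/((-14391 + G(-106, 136))/(31561 - 21932) + (25779 + C(143, -107))/(22475 - 32166)) = 1/((-14391 + 72)/(31561 - 21932) + (25779 + (⅛)*143)/(22475 - 32166)) = 1/(-14319/9629 + (25779 + 143/8)/(-9691)) = 1/(-14319*1/9629 + (206375/8)*(-1/9691)) = 1/(-14319/9629 - 206375/77528) = 1/(-3097308307/746517112) = -746517112/3097308307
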